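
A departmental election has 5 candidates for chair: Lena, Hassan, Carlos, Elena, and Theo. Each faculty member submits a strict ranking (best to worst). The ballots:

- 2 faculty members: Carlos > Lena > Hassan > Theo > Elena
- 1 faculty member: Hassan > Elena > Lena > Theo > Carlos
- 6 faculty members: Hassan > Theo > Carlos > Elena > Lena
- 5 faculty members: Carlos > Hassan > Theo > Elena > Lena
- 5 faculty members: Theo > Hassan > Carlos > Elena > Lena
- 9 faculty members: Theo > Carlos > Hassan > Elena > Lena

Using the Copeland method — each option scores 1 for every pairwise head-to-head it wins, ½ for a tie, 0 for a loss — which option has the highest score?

Lena: loses to Hassan, Carlos, Elena, and Theo → score 0.
Hassan: beats Lena and Elena; ties Theo; loses to Carlos → score 2.5.
Carlos: beats Lena, Hassan, and Elena; loses to Theo → score 3.
Elena: beats Lena; loses to Hassan, Carlos, and Theo → score 1.
Theo: beats Lena, Carlos, and Elena; ties Hassan → score 3.5.
Theo has the best pairwise record.

Theo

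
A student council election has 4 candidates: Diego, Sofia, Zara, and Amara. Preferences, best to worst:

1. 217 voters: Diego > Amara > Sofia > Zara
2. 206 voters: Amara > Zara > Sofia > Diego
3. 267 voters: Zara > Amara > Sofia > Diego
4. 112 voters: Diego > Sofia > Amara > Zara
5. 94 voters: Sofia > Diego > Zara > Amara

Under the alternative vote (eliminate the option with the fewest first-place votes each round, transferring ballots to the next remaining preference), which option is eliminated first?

Round 1: Diego 329, Sofia 94, Zara 267, Amara 206. Eliminate Sofia.

Sofia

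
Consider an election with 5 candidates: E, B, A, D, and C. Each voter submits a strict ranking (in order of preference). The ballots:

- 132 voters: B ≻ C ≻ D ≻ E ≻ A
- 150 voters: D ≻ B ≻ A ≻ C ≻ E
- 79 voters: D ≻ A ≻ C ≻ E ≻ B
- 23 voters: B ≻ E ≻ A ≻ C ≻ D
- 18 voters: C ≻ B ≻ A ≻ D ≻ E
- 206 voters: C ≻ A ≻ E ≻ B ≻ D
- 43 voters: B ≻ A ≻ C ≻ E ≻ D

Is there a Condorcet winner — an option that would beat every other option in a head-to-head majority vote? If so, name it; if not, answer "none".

B vs E: 366–285 for B.
B vs A: 366–285 for B.
B vs D: 422–229 for B.
B vs C: 348–303 for B.
B beats every other option head-to-head.

B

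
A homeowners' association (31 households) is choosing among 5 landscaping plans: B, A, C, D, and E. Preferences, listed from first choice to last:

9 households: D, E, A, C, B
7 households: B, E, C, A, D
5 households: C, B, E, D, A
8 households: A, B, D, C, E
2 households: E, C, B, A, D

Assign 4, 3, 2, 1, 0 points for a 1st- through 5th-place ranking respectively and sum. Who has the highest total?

B: 9·0 + 7·4 + 5·3 + 8·3 + 2·2 = 71
A: 9·2 + 7·1 + 5·0 + 8·4 + 2·1 = 59
C: 9·1 + 7·2 + 5·4 + 8·1 + 2·3 = 57
D: 9·4 + 7·0 + 5·1 + 8·2 + 2·0 = 57
E: 9·3 + 7·3 + 5·2 + 8·0 + 2·4 = 66
B has the highest Borda score (71).

B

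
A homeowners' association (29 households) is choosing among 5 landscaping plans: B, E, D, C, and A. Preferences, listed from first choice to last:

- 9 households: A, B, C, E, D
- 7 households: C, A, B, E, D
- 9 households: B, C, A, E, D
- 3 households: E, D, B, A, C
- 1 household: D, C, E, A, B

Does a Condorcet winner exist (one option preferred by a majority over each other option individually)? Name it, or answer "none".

none

Checking pairwise contests:
A beats B 17–12.
B beats E 25–4.
B beats D 25–4.
B beats C 21–8.
C beats A 17–12.
Every option loses at least one head-to-head, so there is no Condorcet winner.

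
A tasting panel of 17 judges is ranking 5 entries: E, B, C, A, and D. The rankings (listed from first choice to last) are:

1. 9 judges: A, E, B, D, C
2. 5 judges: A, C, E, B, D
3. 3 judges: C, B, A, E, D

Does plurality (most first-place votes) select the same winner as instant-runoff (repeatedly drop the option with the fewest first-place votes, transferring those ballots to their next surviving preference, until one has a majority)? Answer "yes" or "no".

yes

Plurality — first-place votes: E 0, B 0, C 3, A 14, D 0. Winner: A.
Instant-runoff — R1 E 0, B 0, C 3, A 14, D 0 (A winner). Winner: A.
The two methods agree.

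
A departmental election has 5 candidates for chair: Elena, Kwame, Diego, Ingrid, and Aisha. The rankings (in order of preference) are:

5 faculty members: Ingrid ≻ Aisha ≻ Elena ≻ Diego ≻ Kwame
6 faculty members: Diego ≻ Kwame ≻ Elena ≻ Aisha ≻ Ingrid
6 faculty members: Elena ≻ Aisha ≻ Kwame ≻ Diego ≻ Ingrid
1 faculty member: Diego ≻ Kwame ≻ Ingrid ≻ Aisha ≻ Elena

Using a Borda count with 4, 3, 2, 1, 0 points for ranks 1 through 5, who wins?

Elena: 5·2 + 6·2 + 6·4 + 1·0 = 46
Kwame: 5·0 + 6·3 + 6·2 + 1·3 = 33
Diego: 5·1 + 6·4 + 6·1 + 1·4 = 39
Ingrid: 5·4 + 6·0 + 6·0 + 1·2 = 22
Aisha: 5·3 + 6·1 + 6·3 + 1·1 = 40
Elena has the highest Borda score (46).

Elena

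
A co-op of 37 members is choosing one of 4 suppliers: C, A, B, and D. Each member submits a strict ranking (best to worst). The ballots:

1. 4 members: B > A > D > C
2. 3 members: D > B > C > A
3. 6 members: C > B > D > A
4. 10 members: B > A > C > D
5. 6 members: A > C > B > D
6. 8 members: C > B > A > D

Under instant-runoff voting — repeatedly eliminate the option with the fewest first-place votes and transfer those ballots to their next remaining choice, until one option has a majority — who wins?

C

Round 1: C 14, A 6, B 14, D 3. Eliminate D.
Round 2: C 14, A 6, B 17. Eliminate A.
Round 3: C 20, B 17. C has a majority.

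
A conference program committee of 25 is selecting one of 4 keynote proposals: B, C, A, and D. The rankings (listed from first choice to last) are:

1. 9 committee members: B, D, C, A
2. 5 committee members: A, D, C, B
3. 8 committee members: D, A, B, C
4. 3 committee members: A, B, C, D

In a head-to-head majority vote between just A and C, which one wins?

A

Voters preferring A to C: 16; preferring C to A: 9.
A wins the head-to-head.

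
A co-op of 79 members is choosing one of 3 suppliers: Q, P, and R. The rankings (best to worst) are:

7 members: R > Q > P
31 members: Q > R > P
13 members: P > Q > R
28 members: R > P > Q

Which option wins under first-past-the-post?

R

First-place votes: Q 31, P 13, R 35.
R has the most first-place votes.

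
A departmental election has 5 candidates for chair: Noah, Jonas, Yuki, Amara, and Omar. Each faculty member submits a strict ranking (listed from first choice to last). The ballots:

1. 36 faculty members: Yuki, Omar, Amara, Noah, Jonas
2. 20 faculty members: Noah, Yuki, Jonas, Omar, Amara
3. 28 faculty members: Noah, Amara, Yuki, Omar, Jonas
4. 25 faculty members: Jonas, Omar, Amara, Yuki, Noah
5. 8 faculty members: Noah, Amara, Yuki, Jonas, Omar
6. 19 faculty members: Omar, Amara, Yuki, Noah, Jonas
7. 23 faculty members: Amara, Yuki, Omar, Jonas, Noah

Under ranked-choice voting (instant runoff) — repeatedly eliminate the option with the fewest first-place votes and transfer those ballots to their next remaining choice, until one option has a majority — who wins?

Round 1: Noah 56, Jonas 25, Yuki 36, Amara 23, Omar 19. Eliminate Omar.
Round 2: Noah 56, Jonas 25, Yuki 36, Amara 42. Eliminate Jonas.
Round 3: Noah 56, Yuki 36, Amara 67. Eliminate Yuki.
Round 4: Noah 56, Amara 103. Amara has a majority.

Amara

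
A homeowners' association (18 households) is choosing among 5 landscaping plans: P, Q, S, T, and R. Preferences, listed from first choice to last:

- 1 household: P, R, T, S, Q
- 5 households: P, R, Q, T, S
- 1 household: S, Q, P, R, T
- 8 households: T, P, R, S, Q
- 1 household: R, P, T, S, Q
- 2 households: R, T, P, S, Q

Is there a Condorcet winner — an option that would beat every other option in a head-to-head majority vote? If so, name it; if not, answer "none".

Checking pairwise contests:
T beats P 10–8.
P beats Q 17–1.
P beats S 17–1.
R beats T 10–8.
P beats R 15–3.
Every option loses at least one head-to-head, so there is no Condorcet winner.

none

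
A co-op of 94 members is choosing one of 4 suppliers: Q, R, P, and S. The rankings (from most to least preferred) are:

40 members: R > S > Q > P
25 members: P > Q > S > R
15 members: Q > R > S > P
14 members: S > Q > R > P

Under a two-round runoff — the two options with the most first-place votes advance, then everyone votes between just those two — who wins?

Round 1 first-place votes: Q 15, R 40, P 25, S 14.
R and P advance.
Runoff: R is preferred to P by 69 voters; P by 25.
R wins the runoff.

R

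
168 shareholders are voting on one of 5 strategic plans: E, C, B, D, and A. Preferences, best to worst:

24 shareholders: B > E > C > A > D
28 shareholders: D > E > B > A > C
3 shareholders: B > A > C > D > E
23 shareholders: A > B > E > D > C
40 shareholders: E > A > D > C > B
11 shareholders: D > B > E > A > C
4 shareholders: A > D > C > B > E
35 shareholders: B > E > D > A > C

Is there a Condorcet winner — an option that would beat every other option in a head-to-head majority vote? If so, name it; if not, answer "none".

B

B vs E: 100–68 for B.
B vs C: 124–44 for B.
B vs D: 85–83 for B.
B vs A: 101–67 for B.
B beats every other option head-to-head.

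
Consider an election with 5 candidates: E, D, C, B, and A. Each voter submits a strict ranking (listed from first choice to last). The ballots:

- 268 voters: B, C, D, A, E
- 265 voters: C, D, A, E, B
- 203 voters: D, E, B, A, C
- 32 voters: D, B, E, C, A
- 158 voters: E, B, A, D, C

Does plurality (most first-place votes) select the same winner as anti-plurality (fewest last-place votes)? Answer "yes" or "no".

Plurality — first-place votes: E 158, D 235, C 265, B 268, A 0. Winner: B.
Anti-plurality — last-place votes: E 268, D 0, C 361, B 265, A 32. Winner: D.
The two methods disagree.

no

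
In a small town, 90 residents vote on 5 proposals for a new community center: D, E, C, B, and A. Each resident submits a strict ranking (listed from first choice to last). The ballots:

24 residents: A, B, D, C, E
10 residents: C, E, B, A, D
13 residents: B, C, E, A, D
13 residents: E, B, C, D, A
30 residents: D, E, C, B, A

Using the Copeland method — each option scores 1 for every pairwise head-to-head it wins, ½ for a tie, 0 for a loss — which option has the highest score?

D: beats E and C; loses to B and A → score 2.
E: beats B and A; loses to D and C → score 2.
C: beats E and A; loses to D and B → score 2.
B: beats D, C, and A; loses to E → score 3.
A: beats D; loses to E, C, and B → score 1.
B has the best pairwise record.

B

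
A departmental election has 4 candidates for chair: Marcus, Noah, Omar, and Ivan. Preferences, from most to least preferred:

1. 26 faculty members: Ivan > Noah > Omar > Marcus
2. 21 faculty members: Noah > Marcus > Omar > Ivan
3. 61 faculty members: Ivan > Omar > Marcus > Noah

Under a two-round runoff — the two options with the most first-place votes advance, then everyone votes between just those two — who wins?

Ivan

Round 1 first-place votes: Marcus 0, Noah 21, Omar 0, Ivan 87.
Ivan and Noah advance.
Runoff: Ivan is preferred to Noah by 87 voters; Noah by 21.
Ivan wins the runoff.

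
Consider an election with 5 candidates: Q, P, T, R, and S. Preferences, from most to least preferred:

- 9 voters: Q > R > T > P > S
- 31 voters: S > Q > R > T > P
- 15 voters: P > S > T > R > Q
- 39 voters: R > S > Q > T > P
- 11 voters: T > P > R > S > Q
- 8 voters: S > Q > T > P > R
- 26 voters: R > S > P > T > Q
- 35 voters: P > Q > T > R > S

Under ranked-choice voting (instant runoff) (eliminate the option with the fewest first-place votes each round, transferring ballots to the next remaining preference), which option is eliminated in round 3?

Round 1: Q 9, P 50, T 11, R 65, S 39. Eliminate Q.
Round 2: P 50, T 11, R 74, S 39. Eliminate T.
Round 3: P 61, R 74, S 39. Eliminate S.

S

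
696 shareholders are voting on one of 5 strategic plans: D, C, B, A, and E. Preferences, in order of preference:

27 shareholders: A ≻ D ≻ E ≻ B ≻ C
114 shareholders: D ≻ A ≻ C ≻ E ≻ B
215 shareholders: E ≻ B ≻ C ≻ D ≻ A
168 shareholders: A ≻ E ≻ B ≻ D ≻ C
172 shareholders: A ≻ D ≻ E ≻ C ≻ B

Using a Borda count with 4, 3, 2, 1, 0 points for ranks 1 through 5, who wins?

D: 27·3 + 114·4 + 215·1 + 168·1 + 172·3 = 1436
C: 27·0 + 114·2 + 215·2 + 168·0 + 172·1 = 830
B: 27·1 + 114·0 + 215·3 + 168·2 + 172·0 = 1008
A: 27·4 + 114·3 + 215·0 + 168·4 + 172·4 = 1810
E: 27·2 + 114·1 + 215·4 + 168·3 + 172·2 = 1876
E has the highest Borda score (1876).

E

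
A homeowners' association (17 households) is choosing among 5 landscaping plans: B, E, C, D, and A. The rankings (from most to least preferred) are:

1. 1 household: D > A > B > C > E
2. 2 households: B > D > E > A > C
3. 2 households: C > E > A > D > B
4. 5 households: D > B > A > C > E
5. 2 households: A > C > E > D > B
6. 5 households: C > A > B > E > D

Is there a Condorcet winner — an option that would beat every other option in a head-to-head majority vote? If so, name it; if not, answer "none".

A

A vs B: 10–7 for A.
A vs E: 13–4 for A.
A vs C: 10–7 for A.
A vs D: 9–8 for A.
A beats every other option head-to-head.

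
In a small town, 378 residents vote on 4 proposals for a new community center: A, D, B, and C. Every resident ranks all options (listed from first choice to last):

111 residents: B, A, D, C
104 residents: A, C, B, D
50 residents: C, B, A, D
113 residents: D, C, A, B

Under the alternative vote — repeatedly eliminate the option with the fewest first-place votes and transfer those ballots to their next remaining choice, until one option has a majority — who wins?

Round 1: A 104, D 113, B 111, C 50. Eliminate C.
Round 2: A 104, D 113, B 161. Eliminate A.
Round 3: D 113, B 265. B has a majority.

B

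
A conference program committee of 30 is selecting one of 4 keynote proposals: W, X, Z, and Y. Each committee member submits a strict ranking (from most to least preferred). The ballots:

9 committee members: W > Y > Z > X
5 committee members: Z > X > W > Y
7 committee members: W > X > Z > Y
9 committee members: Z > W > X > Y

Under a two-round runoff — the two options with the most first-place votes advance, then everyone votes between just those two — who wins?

W

Round 1 first-place votes: W 16, X 0, Z 14, Y 0.
W and Z advance.
Runoff: W is preferred to Z by 16 voters; Z by 14.
W wins the runoff.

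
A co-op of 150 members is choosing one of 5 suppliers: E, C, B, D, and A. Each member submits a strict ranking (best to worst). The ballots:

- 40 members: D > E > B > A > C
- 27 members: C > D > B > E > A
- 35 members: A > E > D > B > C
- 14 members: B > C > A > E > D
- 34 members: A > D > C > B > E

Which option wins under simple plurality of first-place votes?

First-place votes: E 0, C 27, B 14, D 40, A 69.
A has the most first-place votes.

A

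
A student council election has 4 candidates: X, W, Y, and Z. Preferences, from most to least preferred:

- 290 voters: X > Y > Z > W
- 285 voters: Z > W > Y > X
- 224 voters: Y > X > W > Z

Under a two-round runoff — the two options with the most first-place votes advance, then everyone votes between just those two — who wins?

Round 1 first-place votes: X 290, W 0, Y 224, Z 285.
X and Z advance.
Runoff: X is preferred to Z by 514 voters; Z by 285.
X wins the runoff.

X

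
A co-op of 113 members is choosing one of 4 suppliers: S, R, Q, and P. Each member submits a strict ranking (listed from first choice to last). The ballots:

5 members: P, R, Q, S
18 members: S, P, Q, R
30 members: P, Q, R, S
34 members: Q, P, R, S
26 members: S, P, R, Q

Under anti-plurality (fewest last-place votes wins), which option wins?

Last-place votes: S 69, R 18, Q 26, P 0.
P is ranked last by the fewest voters, so P wins.

P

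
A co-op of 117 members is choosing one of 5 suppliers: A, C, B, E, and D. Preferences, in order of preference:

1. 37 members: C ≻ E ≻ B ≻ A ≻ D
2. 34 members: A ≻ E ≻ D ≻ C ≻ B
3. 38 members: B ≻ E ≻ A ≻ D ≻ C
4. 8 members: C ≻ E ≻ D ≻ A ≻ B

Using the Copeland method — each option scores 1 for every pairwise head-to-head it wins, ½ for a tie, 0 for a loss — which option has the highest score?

E

A: beats C and D; loses to B and E → score 2.
C: beats B; loses to A, E, and D → score 1.
B: beats A and D; loses to C and E → score 2.
E: beats A, C, B, and D → score 4.
D: beats C; loses to A, B, and E → score 1.
E has the best pairwise record.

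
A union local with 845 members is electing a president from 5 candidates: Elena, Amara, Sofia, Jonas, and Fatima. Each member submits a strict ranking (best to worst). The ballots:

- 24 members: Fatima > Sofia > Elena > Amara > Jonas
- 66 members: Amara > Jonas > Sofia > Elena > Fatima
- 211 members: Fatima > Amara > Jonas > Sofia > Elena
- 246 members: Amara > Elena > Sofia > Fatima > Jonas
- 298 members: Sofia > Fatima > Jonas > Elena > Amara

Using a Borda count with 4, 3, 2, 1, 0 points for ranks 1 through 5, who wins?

Sofia

Elena: 24·2 + 66·1 + 211·0 + 246·3 + 298·1 = 1150
Amara: 24·1 + 66·4 + 211·3 + 246·4 + 298·0 = 1905
Sofia: 24·3 + 66·2 + 211·1 + 246·2 + 298·4 = 2099
Jonas: 24·0 + 66·3 + 211·2 + 246·0 + 298·2 = 1216
Fatima: 24·4 + 66·0 + 211·4 + 246·1 + 298·3 = 2080
Sofia has the highest Borda score (2099).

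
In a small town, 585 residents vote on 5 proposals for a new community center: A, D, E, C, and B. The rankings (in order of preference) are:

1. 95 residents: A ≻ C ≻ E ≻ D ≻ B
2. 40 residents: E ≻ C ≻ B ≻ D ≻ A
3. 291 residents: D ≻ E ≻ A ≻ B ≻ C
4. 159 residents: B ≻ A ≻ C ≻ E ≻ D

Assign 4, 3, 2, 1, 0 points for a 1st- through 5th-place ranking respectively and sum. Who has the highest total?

A: 95·4 + 40·0 + 291·2 + 159·3 = 1439
D: 95·1 + 40·1 + 291·4 + 159·0 = 1299
E: 95·2 + 40·4 + 291·3 + 159·1 = 1382
C: 95·3 + 40·3 + 291·0 + 159·2 = 723
B: 95·0 + 40·2 + 291·1 + 159·4 = 1007
A has the highest Borda score (1439).

A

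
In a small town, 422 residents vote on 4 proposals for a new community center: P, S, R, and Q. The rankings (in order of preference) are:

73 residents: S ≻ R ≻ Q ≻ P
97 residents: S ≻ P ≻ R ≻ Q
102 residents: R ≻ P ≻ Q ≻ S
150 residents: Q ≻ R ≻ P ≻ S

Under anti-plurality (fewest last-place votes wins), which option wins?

Last-place votes: P 73, S 252, R 0, Q 97.
R is ranked last by the fewest voters, so R wins.

R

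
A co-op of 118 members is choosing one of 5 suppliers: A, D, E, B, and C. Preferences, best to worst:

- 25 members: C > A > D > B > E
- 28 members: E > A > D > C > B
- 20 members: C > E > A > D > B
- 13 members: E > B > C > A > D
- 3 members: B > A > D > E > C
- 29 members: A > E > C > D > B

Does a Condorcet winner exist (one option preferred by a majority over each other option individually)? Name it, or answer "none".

E

E vs A: 61–57 for E.
E vs D: 90–28 for E.
E vs B: 90–28 for E.
E vs C: 73–45 for E.
E beats every other option head-to-head.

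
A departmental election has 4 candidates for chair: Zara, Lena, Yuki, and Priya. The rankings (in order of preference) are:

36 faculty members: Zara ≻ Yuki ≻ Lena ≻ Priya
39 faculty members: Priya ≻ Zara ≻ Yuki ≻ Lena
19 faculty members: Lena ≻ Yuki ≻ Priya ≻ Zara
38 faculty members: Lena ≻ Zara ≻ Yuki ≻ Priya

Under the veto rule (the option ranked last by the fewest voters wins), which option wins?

Yuki

Last-place votes: Zara 19, Lena 39, Yuki 0, Priya 74.
Yuki is ranked last by the fewest voters, so Yuki wins.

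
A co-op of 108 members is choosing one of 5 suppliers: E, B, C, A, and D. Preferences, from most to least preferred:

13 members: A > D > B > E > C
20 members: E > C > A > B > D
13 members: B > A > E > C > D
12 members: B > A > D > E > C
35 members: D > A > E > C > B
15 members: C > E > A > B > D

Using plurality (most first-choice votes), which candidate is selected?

First-place votes: E 20, B 25, C 15, A 13, D 35.
D has the most first-place votes.

D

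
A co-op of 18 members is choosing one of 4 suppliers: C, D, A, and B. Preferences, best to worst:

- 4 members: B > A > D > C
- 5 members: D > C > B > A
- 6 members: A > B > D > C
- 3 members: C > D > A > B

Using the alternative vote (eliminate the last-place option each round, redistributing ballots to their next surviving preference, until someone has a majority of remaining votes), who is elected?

A

Round 1: C 3, D 5, A 6, B 4. Eliminate C.
Round 2: D 8, A 6, B 4. Eliminate B.
Round 3: D 8, A 10. A has a majority.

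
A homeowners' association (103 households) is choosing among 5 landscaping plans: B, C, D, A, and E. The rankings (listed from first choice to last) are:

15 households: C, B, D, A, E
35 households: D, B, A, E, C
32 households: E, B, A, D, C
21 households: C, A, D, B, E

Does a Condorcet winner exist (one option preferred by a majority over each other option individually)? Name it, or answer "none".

Checking pairwise contests:
D beats B 56–47.
B beats C 67–36.
A beats D 53–50.
B beats A 82–21.
B beats E 71–32.
Every option loses at least one head-to-head, so there is no Condorcet winner.

none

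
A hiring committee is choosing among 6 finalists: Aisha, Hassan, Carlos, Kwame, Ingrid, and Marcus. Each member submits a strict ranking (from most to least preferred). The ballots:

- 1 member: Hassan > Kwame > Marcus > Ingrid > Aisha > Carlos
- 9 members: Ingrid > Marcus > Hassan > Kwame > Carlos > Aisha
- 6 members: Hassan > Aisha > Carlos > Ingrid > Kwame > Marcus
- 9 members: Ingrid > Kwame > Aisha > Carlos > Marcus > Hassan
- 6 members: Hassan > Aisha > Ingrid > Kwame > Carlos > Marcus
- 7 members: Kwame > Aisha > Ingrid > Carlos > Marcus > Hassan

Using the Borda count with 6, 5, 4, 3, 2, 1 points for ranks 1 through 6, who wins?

Ingrid

Aisha: 1·2 + 9·1 + 6·5 + 9·4 + 6·5 + 7·5 = 142
Hassan: 1·6 + 9·4 + 6·6 + 9·1 + 6·6 + 7·1 = 130
Carlos: 1·1 + 9·2 + 6·4 + 9·3 + 6·2 + 7·3 = 103
Kwame: 1·5 + 9·3 + 6·2 + 9·5 + 6·3 + 7·6 = 149
Ingrid: 1·3 + 9·6 + 6·3 + 9·6 + 6·4 + 7·4 = 181
Marcus: 1·4 + 9·5 + 6·1 + 9·2 + 6·1 + 7·2 = 93
Ingrid has the highest Borda score (181).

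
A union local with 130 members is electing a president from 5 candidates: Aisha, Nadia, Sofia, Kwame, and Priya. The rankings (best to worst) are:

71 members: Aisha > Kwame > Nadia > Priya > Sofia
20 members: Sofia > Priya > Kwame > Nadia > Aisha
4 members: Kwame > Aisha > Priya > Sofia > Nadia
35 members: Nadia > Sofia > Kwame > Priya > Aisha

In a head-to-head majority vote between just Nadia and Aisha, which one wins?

Voters preferring Nadia to Aisha: 55; preferring Aisha to Nadia: 75.
Aisha wins the head-to-head.

Aisha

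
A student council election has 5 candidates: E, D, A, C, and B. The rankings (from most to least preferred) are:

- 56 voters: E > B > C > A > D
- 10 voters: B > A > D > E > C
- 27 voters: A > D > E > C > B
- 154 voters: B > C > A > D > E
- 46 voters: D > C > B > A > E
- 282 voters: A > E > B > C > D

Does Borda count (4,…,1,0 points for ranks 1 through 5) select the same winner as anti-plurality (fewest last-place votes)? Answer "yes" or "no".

yes

Borda — scores: E 1134, D 439, A 1676, C 1021, B 1480. Winner: A.
Anti-plurality — last-place votes: E 200, D 338, A 0, C 10, B 27. Winner: A.
The two methods agree.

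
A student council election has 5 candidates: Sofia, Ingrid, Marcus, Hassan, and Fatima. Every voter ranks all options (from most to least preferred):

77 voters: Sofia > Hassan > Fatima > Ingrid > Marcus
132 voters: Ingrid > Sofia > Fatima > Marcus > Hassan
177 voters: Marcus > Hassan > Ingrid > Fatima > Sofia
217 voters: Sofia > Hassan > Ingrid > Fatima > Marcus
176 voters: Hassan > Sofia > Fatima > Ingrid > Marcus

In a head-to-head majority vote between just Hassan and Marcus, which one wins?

Hassan

Voters preferring Hassan to Marcus: 470; preferring Marcus to Hassan: 309.
Hassan wins the head-to-head.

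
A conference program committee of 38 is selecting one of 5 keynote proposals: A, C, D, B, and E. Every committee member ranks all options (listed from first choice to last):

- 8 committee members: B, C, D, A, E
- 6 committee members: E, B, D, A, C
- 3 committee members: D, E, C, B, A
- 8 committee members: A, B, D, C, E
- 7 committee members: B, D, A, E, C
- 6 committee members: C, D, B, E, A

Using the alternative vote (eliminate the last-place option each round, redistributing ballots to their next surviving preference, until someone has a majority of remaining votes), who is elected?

B

Round 1: A 8, C 6, D 3, B 15, E 6. Eliminate D.
Round 2: A 8, C 6, B 15, E 9. Eliminate C.
Round 3: A 8, B 21, E 9. B has a majority.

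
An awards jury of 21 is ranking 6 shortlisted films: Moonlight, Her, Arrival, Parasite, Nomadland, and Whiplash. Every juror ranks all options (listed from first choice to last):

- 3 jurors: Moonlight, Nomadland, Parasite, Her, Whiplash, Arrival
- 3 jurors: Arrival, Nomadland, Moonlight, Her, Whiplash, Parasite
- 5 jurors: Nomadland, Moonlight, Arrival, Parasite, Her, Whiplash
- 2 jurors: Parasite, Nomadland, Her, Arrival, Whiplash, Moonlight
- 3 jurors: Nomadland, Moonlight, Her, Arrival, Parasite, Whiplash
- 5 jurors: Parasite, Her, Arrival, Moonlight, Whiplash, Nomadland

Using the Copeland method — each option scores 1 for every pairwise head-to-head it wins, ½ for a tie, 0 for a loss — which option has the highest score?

Moonlight: beats Her, Arrival, Parasite, and Whiplash; loses to Nomadland → score 4.
Her: beats Arrival and Whiplash; loses to Moonlight, Parasite, and Nomadland → score 2.
Arrival: beats Parasite and Whiplash; loses to Moonlight, Her, and Nomadland → score 2.
Parasite: beats Her and Whiplash; loses to Moonlight, Arrival, and Nomadland → score 2.
Nomadland: beats Moonlight, Her, Arrival, Parasite, and Whiplash → score 5.
Whiplash: loses to Moonlight, Her, Arrival, Parasite, and Nomadland → score 0.
Nomadland has the best pairwise record.

Nomadland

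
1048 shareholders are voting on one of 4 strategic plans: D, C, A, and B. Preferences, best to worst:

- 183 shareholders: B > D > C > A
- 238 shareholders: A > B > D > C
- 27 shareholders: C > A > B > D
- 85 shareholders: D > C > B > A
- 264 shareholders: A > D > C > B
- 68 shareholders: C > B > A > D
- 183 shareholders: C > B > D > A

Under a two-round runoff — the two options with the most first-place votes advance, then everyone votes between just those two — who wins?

C

Round 1 first-place votes: D 85, C 278, A 502, B 183.
A and C advance.
Runoff: A is preferred to C by 502 voters; C by 546.
C wins the runoff.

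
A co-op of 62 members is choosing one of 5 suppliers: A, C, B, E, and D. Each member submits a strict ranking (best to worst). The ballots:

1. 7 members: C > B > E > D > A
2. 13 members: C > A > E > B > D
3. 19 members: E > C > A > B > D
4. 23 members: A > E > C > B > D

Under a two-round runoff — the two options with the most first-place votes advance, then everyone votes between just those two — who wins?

Round 1 first-place votes: A 23, C 20, B 0, E 19, D 0.
A and C advance.
Runoff: A is preferred to C by 23 voters; C by 39.
C wins the runoff.

C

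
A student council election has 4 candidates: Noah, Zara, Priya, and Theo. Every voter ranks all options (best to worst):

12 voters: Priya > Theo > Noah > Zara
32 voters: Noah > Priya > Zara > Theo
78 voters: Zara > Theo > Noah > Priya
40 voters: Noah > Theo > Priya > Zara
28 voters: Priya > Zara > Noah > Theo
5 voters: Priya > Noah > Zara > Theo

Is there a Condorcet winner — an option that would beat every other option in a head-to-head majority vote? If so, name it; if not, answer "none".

none

Checking pairwise contests:
Zara beats Noah 106–89.
Priya beats Zara 117–78.
Noah beats Priya 150–45.
Noah beats Theo 105–90.
Every option loses at least one head-to-head, so there is no Condorcet winner.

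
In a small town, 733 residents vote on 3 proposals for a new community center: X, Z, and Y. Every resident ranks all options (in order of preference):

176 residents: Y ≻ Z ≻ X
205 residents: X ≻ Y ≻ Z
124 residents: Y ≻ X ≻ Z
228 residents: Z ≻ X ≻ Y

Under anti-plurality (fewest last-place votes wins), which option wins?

X

Last-place votes: X 176, Z 329, Y 228.
X is ranked last by the fewest voters, so X wins.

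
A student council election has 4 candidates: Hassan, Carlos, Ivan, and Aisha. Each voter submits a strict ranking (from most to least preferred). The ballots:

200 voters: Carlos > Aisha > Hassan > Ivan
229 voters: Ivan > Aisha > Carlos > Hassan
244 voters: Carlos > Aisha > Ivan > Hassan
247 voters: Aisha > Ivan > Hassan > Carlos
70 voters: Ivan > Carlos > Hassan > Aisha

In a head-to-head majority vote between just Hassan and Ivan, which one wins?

Voters preferring Hassan to Ivan: 200; preferring Ivan to Hassan: 790.
Ivan wins the head-to-head.

Ivan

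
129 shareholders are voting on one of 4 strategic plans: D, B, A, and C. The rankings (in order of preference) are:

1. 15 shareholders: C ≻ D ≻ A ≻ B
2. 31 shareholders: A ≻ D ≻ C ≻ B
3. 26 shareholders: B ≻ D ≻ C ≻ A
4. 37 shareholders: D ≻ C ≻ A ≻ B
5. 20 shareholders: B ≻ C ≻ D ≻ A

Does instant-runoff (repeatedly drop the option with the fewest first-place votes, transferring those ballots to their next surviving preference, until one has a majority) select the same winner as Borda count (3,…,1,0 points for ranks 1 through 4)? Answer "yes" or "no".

Instant-runoff — R1 D 37, B 46, A 31, C 15 (C out); R2 D 52, B 46, A 31 (A out); R3 D 83, B 46 (D winner). Winner: D.
Borda — scores: D 275, B 138, A 145, C 216. Winner: D.
The two methods agree.

yes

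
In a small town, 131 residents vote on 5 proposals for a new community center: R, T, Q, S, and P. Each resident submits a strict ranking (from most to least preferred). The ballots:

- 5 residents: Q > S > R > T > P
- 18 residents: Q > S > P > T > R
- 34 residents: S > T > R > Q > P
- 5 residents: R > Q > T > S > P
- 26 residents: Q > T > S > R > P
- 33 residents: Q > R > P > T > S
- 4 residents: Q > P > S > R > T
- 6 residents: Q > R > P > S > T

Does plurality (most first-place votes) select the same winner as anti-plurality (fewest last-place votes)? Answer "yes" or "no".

Plurality — first-place votes: R 5, T 0, Q 92, S 34, P 0. Winner: Q.
Anti-plurality — last-place votes: R 18, T 10, Q 0, S 33, P 70. Winner: Q.
The two methods agree.

yes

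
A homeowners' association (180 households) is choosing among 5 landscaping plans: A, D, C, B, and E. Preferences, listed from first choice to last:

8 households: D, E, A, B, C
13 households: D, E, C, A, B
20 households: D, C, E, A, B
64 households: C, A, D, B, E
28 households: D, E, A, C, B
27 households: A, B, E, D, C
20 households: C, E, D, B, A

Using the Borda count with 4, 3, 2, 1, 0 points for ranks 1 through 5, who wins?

A: 8·2 + 13·1 + 20·1 + 64·3 + 28·2 + 27·4 + 20·0 = 405
D: 8·4 + 13·4 + 20·4 + 64·2 + 28·4 + 27·1 + 20·2 = 471
C: 8·0 + 13·2 + 20·3 + 64·4 + 28·1 + 27·0 + 20·4 = 450
B: 8·1 + 13·0 + 20·0 + 64·1 + 28·0 + 27·3 + 20·1 = 173
E: 8·3 + 13·3 + 20·2 + 64·0 + 28·3 + 27·2 + 20·3 = 301
D has the highest Borda score (471).

D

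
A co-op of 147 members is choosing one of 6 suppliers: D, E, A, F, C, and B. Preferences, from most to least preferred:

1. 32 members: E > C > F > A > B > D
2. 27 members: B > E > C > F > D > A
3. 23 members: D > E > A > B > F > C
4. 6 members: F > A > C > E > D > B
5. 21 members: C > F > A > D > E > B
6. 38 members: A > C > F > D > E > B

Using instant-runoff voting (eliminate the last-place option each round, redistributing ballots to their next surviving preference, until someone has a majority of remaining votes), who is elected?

E

Round 1: D 23, E 32, A 38, F 6, C 21, B 27. Eliminate F.
Round 2: D 23, E 32, A 44, C 21, B 27. Eliminate C.
Round 3: D 23, E 32, A 65, B 27. Eliminate D.
Round 4: E 55, A 65, B 27. Eliminate B.
Round 5: E 82, A 65. E has a majority.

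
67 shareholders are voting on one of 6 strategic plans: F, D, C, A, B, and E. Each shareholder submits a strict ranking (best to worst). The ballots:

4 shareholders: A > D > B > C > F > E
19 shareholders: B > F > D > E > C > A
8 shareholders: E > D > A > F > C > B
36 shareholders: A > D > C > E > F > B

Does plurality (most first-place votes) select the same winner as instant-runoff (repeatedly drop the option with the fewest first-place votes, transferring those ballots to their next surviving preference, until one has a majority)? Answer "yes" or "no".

Plurality — first-place votes: F 0, D 0, C 0, A 40, B 19, E 8. Winner: A.
Instant-runoff — R1 F 0, D 0, C 0, A 40, B 19, E 8 (A winner). Winner: A.
The two methods agree.

yes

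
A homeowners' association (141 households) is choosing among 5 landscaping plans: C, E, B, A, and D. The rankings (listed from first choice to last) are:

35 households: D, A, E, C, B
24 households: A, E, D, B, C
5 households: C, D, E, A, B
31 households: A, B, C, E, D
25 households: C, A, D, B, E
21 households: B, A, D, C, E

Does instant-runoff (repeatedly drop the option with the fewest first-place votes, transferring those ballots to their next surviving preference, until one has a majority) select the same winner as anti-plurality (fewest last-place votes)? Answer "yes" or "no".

Instant-runoff — R1 C 30, E 0, B 21, A 55, D 35 (E out); R2 C 30, B 21, A 55, D 35 (B out); R3 C 30, A 76, D 35 (A winner). Winner: A.
Anti-plurality — last-place votes: C 24, E 46, B 40, A 0, D 31. Winner: A.
The two methods agree.

yes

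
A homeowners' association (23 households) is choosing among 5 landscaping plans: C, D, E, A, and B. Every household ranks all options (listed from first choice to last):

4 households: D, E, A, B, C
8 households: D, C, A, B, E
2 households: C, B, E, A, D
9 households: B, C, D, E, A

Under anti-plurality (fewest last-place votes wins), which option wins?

Last-place votes: C 4, D 2, E 8, A 9, B 0.
B is ranked last by the fewest voters, so B wins.

B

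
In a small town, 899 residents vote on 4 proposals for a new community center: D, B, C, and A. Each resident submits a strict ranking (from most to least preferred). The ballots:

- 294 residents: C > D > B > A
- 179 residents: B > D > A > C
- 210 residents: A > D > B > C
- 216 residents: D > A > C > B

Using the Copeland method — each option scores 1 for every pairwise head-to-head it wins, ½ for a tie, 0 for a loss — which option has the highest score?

D

D: beats B, C, and A → score 3.
B: beats A; loses to D and C → score 1.
C: beats B; loses to D and A → score 1.
A: beats C; loses to D and B → score 1.
D has the best pairwise record.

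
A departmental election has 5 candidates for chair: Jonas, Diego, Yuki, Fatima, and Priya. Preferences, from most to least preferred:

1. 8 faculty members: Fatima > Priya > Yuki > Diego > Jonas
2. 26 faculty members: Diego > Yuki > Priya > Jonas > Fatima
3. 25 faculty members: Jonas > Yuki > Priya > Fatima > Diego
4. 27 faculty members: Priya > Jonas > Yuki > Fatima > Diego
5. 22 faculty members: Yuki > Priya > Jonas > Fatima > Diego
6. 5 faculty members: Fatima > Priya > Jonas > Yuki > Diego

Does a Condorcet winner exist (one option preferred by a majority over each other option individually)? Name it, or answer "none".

none

Checking pairwise contests:
Priya beats Jonas 88–25.
Jonas beats Diego 79–34.
Jonas beats Yuki 57–56.
Jonas beats Fatima 100–13.
Yuki beats Priya 73–40.
Every option loses at least one head-to-head, so there is no Condorcet winner.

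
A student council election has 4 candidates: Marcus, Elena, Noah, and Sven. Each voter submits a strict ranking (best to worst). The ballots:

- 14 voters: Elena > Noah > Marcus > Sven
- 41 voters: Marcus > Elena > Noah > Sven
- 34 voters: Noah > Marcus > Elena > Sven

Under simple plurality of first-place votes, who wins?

Marcus

First-place votes: Marcus 41, Elena 14, Noah 34, Sven 0.
Marcus has the most first-place votes.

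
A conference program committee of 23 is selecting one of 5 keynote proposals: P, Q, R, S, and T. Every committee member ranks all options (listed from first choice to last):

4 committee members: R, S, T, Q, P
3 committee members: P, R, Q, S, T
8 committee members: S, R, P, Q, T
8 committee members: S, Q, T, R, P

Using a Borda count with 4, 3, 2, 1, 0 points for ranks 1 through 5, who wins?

S

P: 4·0 + 3·4 + 8·2 + 8·0 = 28
Q: 4·1 + 3·2 + 8·1 + 8·3 = 42
R: 4·4 + 3·3 + 8·3 + 8·1 = 57
S: 4·3 + 3·1 + 8·4 + 8·4 = 79
T: 4·2 + 3·0 + 8·0 + 8·2 = 24
S has the highest Borda score (79).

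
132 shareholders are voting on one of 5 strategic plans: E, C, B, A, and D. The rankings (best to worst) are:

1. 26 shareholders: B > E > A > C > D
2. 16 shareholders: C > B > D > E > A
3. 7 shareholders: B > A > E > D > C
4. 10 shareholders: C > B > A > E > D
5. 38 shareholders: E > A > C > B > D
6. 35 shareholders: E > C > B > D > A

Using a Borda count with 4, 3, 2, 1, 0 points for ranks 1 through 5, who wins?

E: 26·3 + 16·1 + 7·2 + 10·1 + 38·4 + 35·4 = 410
C: 26·1 + 16·4 + 7·0 + 10·4 + 38·2 + 35·3 = 311
B: 26·4 + 16·3 + 7·4 + 10·3 + 38·1 + 35·2 = 318
A: 26·2 + 16·0 + 7·3 + 10·2 + 38·3 + 35·0 = 207
D: 26·0 + 16·2 + 7·1 + 10·0 + 38·0 + 35·1 = 74
E has the highest Borda score (410).

E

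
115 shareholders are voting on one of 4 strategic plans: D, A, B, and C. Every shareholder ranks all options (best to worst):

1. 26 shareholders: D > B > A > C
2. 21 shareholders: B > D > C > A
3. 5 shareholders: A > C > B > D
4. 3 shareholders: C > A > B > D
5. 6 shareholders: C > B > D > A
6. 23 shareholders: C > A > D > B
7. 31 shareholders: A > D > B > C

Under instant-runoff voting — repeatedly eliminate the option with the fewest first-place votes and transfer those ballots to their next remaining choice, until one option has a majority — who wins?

Round 1: D 26, A 36, B 21, C 32. Eliminate B.
Round 2: D 47, A 36, C 32. Eliminate C.
Round 3: D 53, A 62. A has a majority.

A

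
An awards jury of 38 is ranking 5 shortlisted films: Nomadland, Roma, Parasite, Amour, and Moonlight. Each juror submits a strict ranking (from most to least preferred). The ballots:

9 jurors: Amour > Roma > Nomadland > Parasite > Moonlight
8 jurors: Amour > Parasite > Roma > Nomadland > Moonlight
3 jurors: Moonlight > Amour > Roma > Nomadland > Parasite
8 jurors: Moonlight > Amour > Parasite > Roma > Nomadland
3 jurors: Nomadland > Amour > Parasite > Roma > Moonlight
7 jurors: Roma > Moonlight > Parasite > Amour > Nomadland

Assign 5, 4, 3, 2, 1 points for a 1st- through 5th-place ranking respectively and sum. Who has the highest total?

Nomadland: 9·3 + 8·2 + 3·2 + 8·1 + 3·5 + 7·1 = 79
Roma: 9·4 + 8·3 + 3·3 + 8·2 + 3·2 + 7·5 = 126
Parasite: 9·2 + 8·4 + 3·1 + 8·3 + 3·3 + 7·3 = 107
Amour: 9·5 + 8·5 + 3·4 + 8·4 + 3·4 + 7·2 = 155
Moonlight: 9·1 + 8·1 + 3·5 + 8·5 + 3·1 + 7·4 = 103
Amour has the highest Borda score (155).

Amour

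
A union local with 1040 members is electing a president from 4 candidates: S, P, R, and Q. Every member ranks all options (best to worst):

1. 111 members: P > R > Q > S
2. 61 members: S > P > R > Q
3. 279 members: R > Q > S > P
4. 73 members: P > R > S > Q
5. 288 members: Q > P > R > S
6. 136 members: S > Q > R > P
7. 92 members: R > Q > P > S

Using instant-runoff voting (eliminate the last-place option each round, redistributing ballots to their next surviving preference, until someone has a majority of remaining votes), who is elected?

Round 1: S 197, P 184, R 371, Q 288. Eliminate P.
Round 2: S 197, R 555, Q 288. R has a majority.

R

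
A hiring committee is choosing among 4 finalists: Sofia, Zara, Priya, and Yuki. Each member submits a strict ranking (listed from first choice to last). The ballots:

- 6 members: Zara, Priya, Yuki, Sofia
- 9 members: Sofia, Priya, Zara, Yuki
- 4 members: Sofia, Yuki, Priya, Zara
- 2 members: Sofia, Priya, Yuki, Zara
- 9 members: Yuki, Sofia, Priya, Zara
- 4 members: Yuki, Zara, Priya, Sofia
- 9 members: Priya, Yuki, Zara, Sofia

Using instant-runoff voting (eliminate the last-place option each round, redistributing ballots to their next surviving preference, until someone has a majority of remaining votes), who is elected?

Sofia

Round 1: Sofia 15, Zara 6, Priya 9, Yuki 13. Eliminate Zara.
Round 2: Sofia 15, Priya 15, Yuki 13. Eliminate Yuki.
Round 3: Sofia 24, Priya 19. Sofia has a majority.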